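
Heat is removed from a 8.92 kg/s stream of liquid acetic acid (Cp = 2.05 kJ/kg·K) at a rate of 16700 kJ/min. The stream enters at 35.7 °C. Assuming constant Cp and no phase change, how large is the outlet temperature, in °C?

T_out = 20.5 °C

Q = 16700 kJ/min = 278.33 kJ/s
ΔT = Q/(ṁ·Cp) = 278.33/(8.92×2.05) = 15.221 K
T_out = 35.7 − 15.221 = 20.479 °C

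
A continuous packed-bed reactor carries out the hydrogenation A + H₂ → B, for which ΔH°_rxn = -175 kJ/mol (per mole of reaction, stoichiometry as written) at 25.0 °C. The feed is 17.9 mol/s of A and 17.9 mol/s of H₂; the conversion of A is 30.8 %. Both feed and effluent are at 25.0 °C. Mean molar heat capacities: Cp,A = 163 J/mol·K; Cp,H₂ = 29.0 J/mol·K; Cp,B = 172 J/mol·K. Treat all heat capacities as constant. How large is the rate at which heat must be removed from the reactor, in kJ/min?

Extent of reaction ξ = 0.308 × 17.9 = 5.5132 mol/s
Reaction term: ξ·ΔH°_rxn = 5.5132 × -175 = -964.81 kJ/s
Q = ΔH = -964.81 kJ/s = -964.81 kW
Heat removed = 57889 kJ/min

Q_out = 57900 kJ/min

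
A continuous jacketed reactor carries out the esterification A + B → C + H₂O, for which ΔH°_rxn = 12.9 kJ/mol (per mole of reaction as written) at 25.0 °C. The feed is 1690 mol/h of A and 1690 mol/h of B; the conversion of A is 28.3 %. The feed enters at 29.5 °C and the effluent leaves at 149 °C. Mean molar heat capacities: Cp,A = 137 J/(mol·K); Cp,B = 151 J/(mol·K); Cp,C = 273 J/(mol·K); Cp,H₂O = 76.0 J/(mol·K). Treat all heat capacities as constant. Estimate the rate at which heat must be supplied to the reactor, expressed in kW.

Q_in = 18.9 kW

Extent of reaction ξ = 0.283 × 1690 = 478.27 mol/h
Reaction term: ξ·ΔH°_rxn = 478.27 × 12.9 = 6169.7 kJ/h
Sensible, feed 29.5→25 °C: -2190.2 kJ/h
Outlet flows (mol/h): A 1211.7, B 1211.7, C 478.27, H₂O 478.27
Sensible, products 25→149 °C: 63971 kJ/h
Q = ΔH = 67950 kJ/h = 18.875 kW
Heat supplied = 18.875 kW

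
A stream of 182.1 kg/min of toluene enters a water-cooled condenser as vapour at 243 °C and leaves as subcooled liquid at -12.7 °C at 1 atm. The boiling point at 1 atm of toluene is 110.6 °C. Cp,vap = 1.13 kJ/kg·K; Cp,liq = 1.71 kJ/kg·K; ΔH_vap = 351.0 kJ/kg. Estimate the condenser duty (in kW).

vapour 243→110.6 °C: -149.61 kJ/kg
condensation at 110.6 °C: -351 kJ/kg
liquid 110.6→-12.7 °C: -210.84 kJ/kg
Δh = -149.61 + -351 + -210.84 = -711.45 kJ/kg
Q = ṁ·Δh = 182.1 kg/min × -711.45 kJ/kg = -129560 kJ/min
|Q| = 2159.3 kW

Q_c = 2160 kW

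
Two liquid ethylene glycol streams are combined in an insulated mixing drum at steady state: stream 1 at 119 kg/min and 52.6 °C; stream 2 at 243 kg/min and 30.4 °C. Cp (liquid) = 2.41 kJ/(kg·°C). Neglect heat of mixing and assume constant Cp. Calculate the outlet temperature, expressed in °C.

T_out = 37.7 °C

Adiabatic, steady state ⇒ Σ ṁᵢCp,ᵢ(T_out − Tᵢ) = 0
T_out = Σ ṁᵢCp,ᵢTᵢ / Σ ṁᵢCp,ᵢ
      = 32888 / 872.42 = 37.698 °C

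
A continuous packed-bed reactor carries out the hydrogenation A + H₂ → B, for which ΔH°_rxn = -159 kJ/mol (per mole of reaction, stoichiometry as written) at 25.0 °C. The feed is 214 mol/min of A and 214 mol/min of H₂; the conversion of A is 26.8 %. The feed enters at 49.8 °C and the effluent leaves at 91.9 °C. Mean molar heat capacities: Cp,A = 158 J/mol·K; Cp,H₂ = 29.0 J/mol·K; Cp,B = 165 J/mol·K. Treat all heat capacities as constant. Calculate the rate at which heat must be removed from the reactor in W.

Extent of reaction ξ = 0.268 × 214 = 57.352 mol/min
Reaction term: ξ·ΔH°_rxn = 57.352 × -159 = -9119 kJ/min
Sensible, feed 49.8→25 °C: -992.45 kJ/min
Outlet flows (mol/min): A 156.65, H₂ 156.65, B 57.352
Sensible, products 25→91.9 °C: 2592.8 kJ/min
Q = ΔH = -7518.6 kJ/min = -125.31 kW
Heat removed = 125310 W

Q_out = 125000 W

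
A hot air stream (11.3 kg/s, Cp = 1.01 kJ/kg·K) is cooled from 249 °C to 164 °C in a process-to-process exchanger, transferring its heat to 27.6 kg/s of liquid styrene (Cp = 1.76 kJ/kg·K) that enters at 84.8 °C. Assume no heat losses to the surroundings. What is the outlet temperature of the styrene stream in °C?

Heat released by hot stream: Q = 11.3 × 1.01 × (249 − 164) = 970.11 kJ/s
Energy balance on cold side (adiabatic exchanger): Q = ṁ_c·Cp_c·(T_c,out − T_c,in)
T_c,out = 84.8 + 970.11/(27.6 × 1.76) = 104.77 °C

T_c,out = 105 °C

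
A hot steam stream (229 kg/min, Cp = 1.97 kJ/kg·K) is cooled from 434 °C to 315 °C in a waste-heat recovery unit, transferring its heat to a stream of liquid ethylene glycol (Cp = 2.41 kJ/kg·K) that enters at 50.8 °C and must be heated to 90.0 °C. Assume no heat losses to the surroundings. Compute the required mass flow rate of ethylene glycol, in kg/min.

ṁ_c = 568 kg/min

Heat released by hot stream: Q = 229 × 1.97 × (434 − 315) = 53684 kJ/min
Energy balance on cold side (adiabatic exchanger): Q = ṁ_c·Cp_c·(T_c,out − T_c,in)
ṁ_c = 53684 / [2.41 × (90.0 − 50.8)] = 568.26 kg/min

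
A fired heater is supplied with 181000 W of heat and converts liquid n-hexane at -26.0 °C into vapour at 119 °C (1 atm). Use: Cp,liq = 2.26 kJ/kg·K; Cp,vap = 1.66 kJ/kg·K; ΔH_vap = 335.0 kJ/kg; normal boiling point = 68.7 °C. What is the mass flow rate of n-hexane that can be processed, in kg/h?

ṁ = 1030 kg/h

Δh = 2.26×(68.7−-26.0) + 335.0 + 1.66×(119−68.7) = 632.52 kJ/kg
Q = 181000 W = 181 kJ/s = 651600 kJ/h
ṁ = Q/Δh = 651600 / 632.52 = 1030.2 kg/h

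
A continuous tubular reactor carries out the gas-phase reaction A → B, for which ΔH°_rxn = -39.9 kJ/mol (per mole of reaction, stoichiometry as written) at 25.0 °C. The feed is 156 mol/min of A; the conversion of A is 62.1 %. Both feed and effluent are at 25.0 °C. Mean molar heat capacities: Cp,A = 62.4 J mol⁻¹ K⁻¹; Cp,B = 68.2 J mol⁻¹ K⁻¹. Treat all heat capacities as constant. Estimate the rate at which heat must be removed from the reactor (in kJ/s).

Q_out = 64.4 kJ/s

Extent of reaction ξ = 0.621 × 156 = 96.876 mol/min
Reaction term: ξ·ΔH°_rxn = 96.876 × -39.9 = -3865.4 kJ/min
Q = ΔH = -3865.4 kJ/min = -64.423 kW
Heat removed = 64.423 kJ/s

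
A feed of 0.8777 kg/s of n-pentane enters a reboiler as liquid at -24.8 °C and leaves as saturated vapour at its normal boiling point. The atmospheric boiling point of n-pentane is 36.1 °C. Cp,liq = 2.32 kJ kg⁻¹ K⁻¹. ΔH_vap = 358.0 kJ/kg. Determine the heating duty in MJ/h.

liquid -24.8→36.1 °C: 141.29 kJ/kg
vaporisation at 36.1 °C: 358 kJ/kg
Δh = 141.29 + 358 = 499.29 kJ/kg
Q = ṁ·Δh = 0.8777 kg/s × 499.29 kJ/kg = 438.23 kJ/s
|Q| = 438.23 kW = 1577.6 MJ/h

Q = 1580 MJ/h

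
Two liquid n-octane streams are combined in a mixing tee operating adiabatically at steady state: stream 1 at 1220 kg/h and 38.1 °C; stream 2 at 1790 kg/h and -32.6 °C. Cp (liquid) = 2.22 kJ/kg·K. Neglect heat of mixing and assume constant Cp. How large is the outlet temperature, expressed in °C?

No heat crosses the boundary, so H_out = H_in.
Σ ṁᵢCp,ᵢTᵢ = 1220×2.22×38.1 + 1790×2.22×-32.6 = -26356
Σ ṁᵢCp,ᵢ = 1220×2.22 + 1790×2.22 = 6682.2
T_out = -26356 / 6682.2 = -3.9442 °C

T_out = -3.94 °C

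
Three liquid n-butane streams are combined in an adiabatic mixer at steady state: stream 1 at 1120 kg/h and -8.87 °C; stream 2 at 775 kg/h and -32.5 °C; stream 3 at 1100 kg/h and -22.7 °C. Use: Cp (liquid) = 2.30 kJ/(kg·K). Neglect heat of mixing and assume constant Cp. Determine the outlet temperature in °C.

T_out = -20.1 °C

No heat crosses the boundary, so H_out = H_in.
T_out = Σ ṁᵢCp,ᵢTᵢ / Σ ṁᵢCp,ᵢ
      = -138210 / 6888.5 = -20.064 °C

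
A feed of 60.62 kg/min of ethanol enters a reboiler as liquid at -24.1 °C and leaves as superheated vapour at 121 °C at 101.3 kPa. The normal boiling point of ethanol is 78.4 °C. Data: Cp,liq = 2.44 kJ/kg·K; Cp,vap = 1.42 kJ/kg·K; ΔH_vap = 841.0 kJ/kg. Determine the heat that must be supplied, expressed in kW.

Q = 1160 kW

liquid -24.1→78.4 °C: 250.1 kJ/kg
vaporisation at 78.4 °C: 841 kJ/kg
vapour 78.4→121 °C: 60.492 kJ/kg
Δh = 250.1 + 841 + 60.492 = 1151.6 kJ/kg
Q = ṁ·Δh = 60.62 kg/min × 1151.6 kJ/kg = 69810 kJ/min
|Q| = 1163.5 kW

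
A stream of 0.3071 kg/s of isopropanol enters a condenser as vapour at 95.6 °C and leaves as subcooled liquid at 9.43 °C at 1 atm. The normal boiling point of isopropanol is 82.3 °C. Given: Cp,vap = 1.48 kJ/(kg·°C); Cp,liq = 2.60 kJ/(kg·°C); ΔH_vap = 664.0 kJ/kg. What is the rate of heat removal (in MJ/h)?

vapour 95.6→82.3 °C: -19.684 kJ/kg
condensation at 82.3 °C: -664 kJ/kg
liquid 82.3→9.43 °C: -189.46 kJ/kg
Δh = -19.684 + -664 + -189.46 = -873.15 kJ/kg
Q = ṁ·Δh = 0.3071 kg/s × -873.15 kJ/kg = -268.14 kJ/s
|Q| = 268.14 kW = 965.32 MJ/h

Q_c = 965 MJ/h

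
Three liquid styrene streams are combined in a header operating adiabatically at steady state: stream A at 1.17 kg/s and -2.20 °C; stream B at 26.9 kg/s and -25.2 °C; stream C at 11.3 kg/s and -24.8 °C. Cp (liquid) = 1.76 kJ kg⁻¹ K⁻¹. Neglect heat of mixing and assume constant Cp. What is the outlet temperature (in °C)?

T_out = -24.4 °C

No heat crosses the boundary, so H_out = H_in.
T_out = Σ ṁᵢCp,ᵢTᵢ / Σ ṁᵢCp,ᵢ
      = -1690.8 / 69.291 = -24.402 °C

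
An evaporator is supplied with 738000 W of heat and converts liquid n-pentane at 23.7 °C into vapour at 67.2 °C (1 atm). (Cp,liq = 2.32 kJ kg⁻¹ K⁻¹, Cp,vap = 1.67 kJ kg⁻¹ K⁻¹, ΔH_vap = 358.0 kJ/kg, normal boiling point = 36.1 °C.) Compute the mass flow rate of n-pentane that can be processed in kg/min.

Δh = 2.32×(36.1−23.7) + 358.0 + 1.67×(67.2−36.1) = 438.71 kJ/kg
Q = 738000 W = 738 kJ/s = 44280 kJ/min
ṁ = Q/Δh = 44280 / 438.71 = 100.93 kg/min

ṁ = 101 kg/min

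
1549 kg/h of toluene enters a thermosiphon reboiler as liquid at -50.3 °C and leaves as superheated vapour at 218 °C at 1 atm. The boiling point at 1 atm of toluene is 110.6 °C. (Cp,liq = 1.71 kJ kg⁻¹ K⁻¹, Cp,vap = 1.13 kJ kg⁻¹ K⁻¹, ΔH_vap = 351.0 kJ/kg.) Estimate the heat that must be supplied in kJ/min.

liquid -50.3→110.6 °C: 275.14 kJ/kg
vaporisation at 110.6 °C: 351 kJ/kg
vapour 110.6→218 °C: 121.36 kJ/kg
Δh = 275.14 + 351 + 121.36 = 747.5 kJ/kg
Q = ṁ·Δh = 1549 kg/h × 747.5 kJ/kg = 1.1579e+06 kJ/h
|Q| = 321.63 kW = 19298 kJ/min

Q = 19300 kJ/min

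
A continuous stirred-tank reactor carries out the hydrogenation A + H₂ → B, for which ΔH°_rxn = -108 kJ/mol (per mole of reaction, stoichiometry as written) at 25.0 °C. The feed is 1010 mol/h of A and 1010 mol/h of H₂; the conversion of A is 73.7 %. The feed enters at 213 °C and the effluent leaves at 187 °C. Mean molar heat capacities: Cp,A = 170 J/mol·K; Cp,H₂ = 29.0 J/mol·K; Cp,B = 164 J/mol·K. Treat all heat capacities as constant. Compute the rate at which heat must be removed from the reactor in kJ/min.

Q_out = 1500 kJ/min

Extent of reaction ξ = 0.737 × 1010 = 744.37 mol/h
Reaction term: ξ·ΔH°_rxn = 744.37 × -108 = -80392 kJ/h
Sensible, feed 213→25 °C: -37786 kJ/h
Outlet flows (mol/h): A 265.63, H₂ 265.63, B 744.37
Sensible, products 25→187 °C: 28340 kJ/h
Q = ΔH = -89838 kJ/h = -24.955 kW
Heat removed = 1497.3 kJ/min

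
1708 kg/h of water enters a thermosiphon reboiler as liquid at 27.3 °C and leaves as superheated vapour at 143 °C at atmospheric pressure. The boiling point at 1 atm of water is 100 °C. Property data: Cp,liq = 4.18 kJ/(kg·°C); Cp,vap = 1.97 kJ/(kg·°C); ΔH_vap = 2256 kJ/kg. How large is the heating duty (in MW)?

Q = 1.25 MW

liquid 27.3→100 °C: 303.89 kJ/kg
vaporisation at 100 °C: 2256 kJ/kg
vapour 100→143 °C: 84.71 kJ/kg
Δh = 303.89 + 2256 + 84.71 = 2644.6 kJ/kg
Q = ṁ·Δh = 1708 kg/h × 2644.6 kJ/kg = 4.517e+06 kJ/h
|Q| = 1254.7 kW = 1.2547 MW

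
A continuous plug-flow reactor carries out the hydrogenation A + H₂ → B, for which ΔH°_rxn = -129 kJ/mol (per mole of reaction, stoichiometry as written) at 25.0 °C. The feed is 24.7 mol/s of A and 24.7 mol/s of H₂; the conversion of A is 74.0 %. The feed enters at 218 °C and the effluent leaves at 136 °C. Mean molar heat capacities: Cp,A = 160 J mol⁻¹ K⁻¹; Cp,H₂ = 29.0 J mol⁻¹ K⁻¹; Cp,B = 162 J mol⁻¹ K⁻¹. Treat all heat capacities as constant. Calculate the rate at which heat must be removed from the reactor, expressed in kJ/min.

Q_out = 168000 kJ/min

Extent of reaction ξ = 0.740 × 24.7 = 18.278 mol/s
Reaction term: ξ·ΔH°_rxn = 18.278 × -129 = -2357.9 kJ/s
Sensible, feed 218→25 °C: -900.98 kJ/s
Outlet flows (mol/s): A 6.422, H₂ 6.422, B 18.278
Sensible, products 25→136 °C: 463.4 kJ/s
Q = ΔH = -2795.4 kJ/s = -2795.4 kW
Heat removed = 167730 kJ/min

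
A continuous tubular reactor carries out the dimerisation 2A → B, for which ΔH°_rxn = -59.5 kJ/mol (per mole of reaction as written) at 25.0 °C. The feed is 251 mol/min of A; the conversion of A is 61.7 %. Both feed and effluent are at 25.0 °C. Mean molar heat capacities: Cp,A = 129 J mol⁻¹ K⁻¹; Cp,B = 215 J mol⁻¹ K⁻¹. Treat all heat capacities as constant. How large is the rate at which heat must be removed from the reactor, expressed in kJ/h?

Extent of reaction ξ = 0.617 × 251 / 2 = 77.433 mol/min
Reaction term: ξ·ΔH°_rxn = 77.433 × -59.5 = -4607.3 kJ/min
Q = ΔH = -4607.3 kJ/min = -76.788 kW
Heat removed = 276440 kJ/h

Q_out = 276000 kJ/h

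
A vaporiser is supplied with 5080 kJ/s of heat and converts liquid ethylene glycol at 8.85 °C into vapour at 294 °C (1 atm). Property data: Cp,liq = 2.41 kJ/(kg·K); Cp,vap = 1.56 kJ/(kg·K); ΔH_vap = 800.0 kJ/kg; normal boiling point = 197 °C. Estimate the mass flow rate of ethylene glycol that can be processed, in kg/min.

Δh = 2.41×(197−8.85) + 800.0 + 1.56×(294−197) = 1404.8 kJ/kg
Q = 5080 kJ/s = 5080 kJ/s = 304800 kJ/min
ṁ = Q/Δh = 304800 / 1404.8 = 216.98 kg/min

ṁ = 217 kg/min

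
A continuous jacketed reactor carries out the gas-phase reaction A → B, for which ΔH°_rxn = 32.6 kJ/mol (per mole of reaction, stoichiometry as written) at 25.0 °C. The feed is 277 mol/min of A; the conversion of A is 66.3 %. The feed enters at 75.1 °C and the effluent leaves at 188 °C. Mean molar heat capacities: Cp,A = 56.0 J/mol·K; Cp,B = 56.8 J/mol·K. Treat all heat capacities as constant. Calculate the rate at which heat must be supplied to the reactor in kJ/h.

Q_in = 466000 kJ/h

Extent of reaction ξ = 0.663 × 277 = 183.65 mol/min
Reaction term: ξ·ΔH°_rxn = 183.65 × 32.6 = 5987 kJ/min
Sensible, feed 75.1→25 °C: -777.15 kJ/min
Outlet flows (mol/min): A 93.349, B 183.65
Sensible, products 25→188 °C: 2552.4 kJ/min
Q = ΔH = 7762.3 kJ/min = 129.37 kW
Heat supplied = 465740 kJ/h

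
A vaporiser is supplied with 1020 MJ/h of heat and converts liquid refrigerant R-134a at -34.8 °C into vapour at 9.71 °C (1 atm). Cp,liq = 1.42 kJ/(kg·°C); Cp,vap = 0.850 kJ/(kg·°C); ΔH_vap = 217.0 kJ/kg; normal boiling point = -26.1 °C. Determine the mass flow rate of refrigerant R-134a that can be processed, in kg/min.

ṁ = 65.4 kg/min

Δh = 1.42×(-26.1−-34.8) + 217.0 + 0.850×(9.71−-26.1) = 259.79 kJ/kg
Q = 1020 MJ/h = 283.33 kJ/s = 17000 kJ/min
ṁ = Q/Δh = 17000 / 259.79 = 65.437 kg/min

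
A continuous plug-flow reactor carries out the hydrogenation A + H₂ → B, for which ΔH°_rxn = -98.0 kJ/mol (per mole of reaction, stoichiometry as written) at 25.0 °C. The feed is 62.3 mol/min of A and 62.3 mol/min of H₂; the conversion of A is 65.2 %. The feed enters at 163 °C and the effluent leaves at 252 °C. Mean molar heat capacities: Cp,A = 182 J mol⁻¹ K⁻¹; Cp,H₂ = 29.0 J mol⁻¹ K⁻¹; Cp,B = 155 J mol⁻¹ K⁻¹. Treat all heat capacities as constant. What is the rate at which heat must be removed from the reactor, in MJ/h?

Extent of reaction ξ = 0.652 × 62.3 = 40.62 mol/min
Reaction term: ξ·ΔH°_rxn = 40.62 × -98.0 = -3980.7 kJ/min
Sensible, feed 163→25 °C: -1814.1 kJ/min
Outlet flows (mol/min): A 21.68, H₂ 21.68, B 40.62
Sensible, products 25→252 °C: 2467.6 kJ/min
Q = ΔH = -3327.1 kJ/min = -55.452 kW
Heat removed = 199.63 MJ/h

Q_out = 200 MJ/h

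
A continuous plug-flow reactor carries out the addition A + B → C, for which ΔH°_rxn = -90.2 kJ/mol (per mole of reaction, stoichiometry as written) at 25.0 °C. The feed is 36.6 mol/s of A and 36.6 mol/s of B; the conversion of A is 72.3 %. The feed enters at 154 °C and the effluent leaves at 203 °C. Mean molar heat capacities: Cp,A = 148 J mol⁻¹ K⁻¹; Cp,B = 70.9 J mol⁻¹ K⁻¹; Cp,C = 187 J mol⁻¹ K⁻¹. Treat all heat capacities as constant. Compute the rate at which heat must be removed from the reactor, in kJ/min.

Extent of reaction ξ = 0.723 × 36.6 = 26.462 mol/s
Reaction term: ξ·ΔH°_rxn = 26.462 × -90.2 = -2386.9 kJ/s
Sensible, feed 154→25 °C: -1033.5 kJ/s
Outlet flows (mol/s): A 10.138, B 10.138, C 26.462
Sensible, products 25→203 °C: 1275.8 kJ/s
Q = ΔH = -2144.5 kJ/s = -2144.5 kW
Heat removed = 128670 kJ/min

Q_out = 129000 kJ/min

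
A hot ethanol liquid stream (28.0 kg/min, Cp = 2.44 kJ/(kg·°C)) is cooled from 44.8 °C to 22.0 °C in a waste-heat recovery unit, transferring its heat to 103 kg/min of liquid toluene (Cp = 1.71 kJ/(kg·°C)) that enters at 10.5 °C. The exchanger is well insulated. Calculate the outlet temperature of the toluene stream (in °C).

Heat released by hot stream: Q = 28.0 × 2.44 × (44.8 − 22.0) = 1557.7 kJ/min
Energy balance on cold side (adiabatic exchanger): Q = ṁ_c·Cp_c·(T_c,out − T_c,in)
T_c,out = 10.5 + 1557.7/(103 × 1.71) = 19.344 °C

T_c,out = 19.3 °C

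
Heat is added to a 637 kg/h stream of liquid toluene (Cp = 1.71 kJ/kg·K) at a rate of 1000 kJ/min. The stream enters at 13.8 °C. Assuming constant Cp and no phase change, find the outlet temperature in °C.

Q = 1000 kJ/min = 60000 kJ/h
ΔT = Q/(ṁ·Cp) = 60000/(637×1.71) = 55.083 K
T_out = 13.8 + 55.083 = 68.883 °C

T_out = 68.9 °C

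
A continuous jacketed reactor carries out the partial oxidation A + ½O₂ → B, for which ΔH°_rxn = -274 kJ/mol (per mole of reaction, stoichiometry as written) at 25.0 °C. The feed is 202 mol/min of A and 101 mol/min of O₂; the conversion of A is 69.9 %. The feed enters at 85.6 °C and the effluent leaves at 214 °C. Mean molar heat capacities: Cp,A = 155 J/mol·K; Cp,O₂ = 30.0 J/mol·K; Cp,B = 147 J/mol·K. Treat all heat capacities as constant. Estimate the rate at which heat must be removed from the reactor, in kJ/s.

Extent of reaction ξ = 0.699 × 202 = 141.2 mol/min
Reaction term: ξ·ΔH°_rxn = 141.2 × -274 = -38688 kJ/min
Sensible, feed 85.6→25 °C: -2081 kJ/min
Outlet flows (mol/min): A 60.802, O₂ 30.401, B 141.2
Sensible, products 25→214 °C: 5876.5 kJ/min
Q = ΔH = -34893 kJ/min = -581.55 kW
Heat removed = 581.55 kJ/s

Q_out = 582 kJ/s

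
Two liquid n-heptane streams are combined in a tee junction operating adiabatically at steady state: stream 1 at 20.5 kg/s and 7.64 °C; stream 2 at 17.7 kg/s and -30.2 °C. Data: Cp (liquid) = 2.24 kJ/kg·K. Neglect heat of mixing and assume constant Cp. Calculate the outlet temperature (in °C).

Adiabatic, steady state ⇒ Σ ṁᵢCp,ᵢ(T_out − Tᵢ) = 0
T_out = Σ ṁᵢCp,ᵢTᵢ / Σ ṁᵢCp,ᵢ
      = -846.54 / 85.568 = -9.8932 °C

T_out = -9.89 °C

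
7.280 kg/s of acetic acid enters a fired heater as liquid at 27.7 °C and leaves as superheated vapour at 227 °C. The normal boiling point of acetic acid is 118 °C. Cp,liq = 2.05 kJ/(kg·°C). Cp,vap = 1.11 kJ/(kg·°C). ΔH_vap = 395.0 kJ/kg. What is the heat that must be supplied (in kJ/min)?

Q = 306000 kJ/min

liquid 27.7→118 °C: 185.11 kJ/kg
vaporisation at 118 °C: 395 kJ/kg
vapour 118→227 °C: 120.99 kJ/kg
Δh = 185.11 + 395 + 120.99 = 701.11 kJ/kg
Q = ṁ·Δh = 7.280 kg/s × 701.11 kJ/kg = 5104 kJ/s
|Q| = 5104 kW = 306240 kJ/min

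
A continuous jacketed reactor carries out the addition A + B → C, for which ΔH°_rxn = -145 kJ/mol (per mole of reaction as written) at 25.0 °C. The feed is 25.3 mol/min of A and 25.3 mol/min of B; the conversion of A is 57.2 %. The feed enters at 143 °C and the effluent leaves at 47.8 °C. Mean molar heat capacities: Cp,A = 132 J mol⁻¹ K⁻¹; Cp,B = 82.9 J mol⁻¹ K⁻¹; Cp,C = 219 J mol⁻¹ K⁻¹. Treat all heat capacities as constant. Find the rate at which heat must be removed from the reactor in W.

Extent of reaction ξ = 0.572 × 25.3 = 14.472 mol/min
Reaction term: ξ·ΔH°_rxn = 14.472 × -145 = -2098.4 kJ/min
Sensible, feed 143→25 °C: -641.56 kJ/min
Outlet flows (mol/min): A 10.828, B 10.828, C 14.472
Sensible, products 25→47.8 °C: 125.32 kJ/min
Q = ΔH = -2614.6 kJ/min = -43.577 kW
Heat removed = 43577 W

Q_out = 43600 W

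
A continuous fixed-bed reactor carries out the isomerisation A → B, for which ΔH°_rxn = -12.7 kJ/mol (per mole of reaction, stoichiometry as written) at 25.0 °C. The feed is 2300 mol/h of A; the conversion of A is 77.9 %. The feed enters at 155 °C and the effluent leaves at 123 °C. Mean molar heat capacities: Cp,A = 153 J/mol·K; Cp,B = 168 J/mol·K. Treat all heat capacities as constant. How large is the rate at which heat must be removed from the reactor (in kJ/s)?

Extent of reaction ξ = 0.779 × 2300 = 1791.7 mol/h
Reaction term: ξ·ΔH°_rxn = 1791.7 × -12.7 = -22755 kJ/h
Sensible, feed 155→25 °C: -45747 kJ/h
Outlet flows (mol/h): A 508.3, B 1791.7
Sensible, products 25→123 °C: 37120 kJ/h
Q = ΔH = -31382 kJ/h = -8.7171 kW
Heat removed = 8.7171 kJ/s

Q_out = 8.72 kJ/s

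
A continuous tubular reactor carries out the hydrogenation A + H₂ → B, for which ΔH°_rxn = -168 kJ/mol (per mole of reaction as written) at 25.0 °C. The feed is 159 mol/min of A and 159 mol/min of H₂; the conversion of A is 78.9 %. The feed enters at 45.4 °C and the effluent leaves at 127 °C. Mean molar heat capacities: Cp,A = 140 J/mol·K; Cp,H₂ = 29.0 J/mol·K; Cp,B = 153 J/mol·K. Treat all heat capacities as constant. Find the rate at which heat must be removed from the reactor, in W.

Extent of reaction ξ = 0.789 × 159 = 125.45 mol/min
Reaction term: ξ·ΔH°_rxn = 125.45 × -168 = -21076 kJ/min
Sensible, feed 45.4→25 °C: -548.17 kJ/min
Outlet flows (mol/min): A 33.549, H₂ 33.549, B 125.45
Sensible, products 25→127 °C: 2536.1 kJ/min
Q = ΔH = -19088 kJ/min = -318.13 kW
Heat removed = 318130 W

Q_out = 318000 W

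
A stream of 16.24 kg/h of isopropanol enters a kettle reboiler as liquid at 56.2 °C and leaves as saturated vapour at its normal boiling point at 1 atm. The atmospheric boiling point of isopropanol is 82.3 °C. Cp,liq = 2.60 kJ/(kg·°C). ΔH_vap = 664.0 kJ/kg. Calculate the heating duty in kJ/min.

liquid 56.2→82.3 °C: 67.86 kJ/kg
vaporisation at 82.3 °C: 664 kJ/kg
Δh = 67.86 + 664 = 731.86 kJ/kg
Q = ṁ·Δh = 16.24 kg/h × 731.86 kJ/kg = 11885 kJ/h
|Q| = 3.3015 kW = 198.09 kJ/min

Q = 198 kJ/min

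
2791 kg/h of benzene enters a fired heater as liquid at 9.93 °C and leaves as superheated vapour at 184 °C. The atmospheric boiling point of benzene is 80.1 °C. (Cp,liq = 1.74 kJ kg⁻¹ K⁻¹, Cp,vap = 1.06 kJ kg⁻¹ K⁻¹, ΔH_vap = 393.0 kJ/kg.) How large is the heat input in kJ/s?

Q = 485 kJ/s

liquid 9.93→80.1 °C: 122.1 kJ/kg
vaporisation at 80.1 °C: 393 kJ/kg
vapour 80.1→184 °C: 110.13 kJ/kg
Δh = 122.1 + 393 + 110.13 = 625.23 kJ/kg
Q = ṁ·Δh = 2791 kg/h × 625.23 kJ/kg = 1.745e+06 kJ/h
|Q| = 484.73 kW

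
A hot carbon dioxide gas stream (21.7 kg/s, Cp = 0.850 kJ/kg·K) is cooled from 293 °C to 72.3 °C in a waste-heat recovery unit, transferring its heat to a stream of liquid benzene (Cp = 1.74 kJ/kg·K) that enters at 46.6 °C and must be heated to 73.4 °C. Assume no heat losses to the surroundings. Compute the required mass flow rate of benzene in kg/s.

ṁ_c = 87.3 kg/s

Heat released by hot stream: Q = 21.7 × 0.850 × (293 − 72.3) = 4070.8 kJ/s
Energy balance on cold side (adiabatic exchanger): Q = ṁ_c·Cp_c·(T_c,out − T_c,in)
ṁ_c = 4070.8 / [1.74 × (73.4 − 46.6)] = 87.297 kg/s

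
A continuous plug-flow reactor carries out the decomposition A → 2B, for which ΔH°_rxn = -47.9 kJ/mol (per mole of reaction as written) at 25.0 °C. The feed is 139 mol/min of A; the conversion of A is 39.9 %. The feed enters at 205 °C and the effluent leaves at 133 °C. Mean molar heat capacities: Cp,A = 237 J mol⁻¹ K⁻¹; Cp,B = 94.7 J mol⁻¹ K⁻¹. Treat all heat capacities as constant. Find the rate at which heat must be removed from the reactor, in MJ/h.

Q_out = 319 MJ/h

Extent of reaction ξ = 0.399 × 139 = 55.461 mol/min
Reaction term: ξ·ΔH°_rxn = 55.461 × -47.9 = -2656.6 kJ/min
Sensible, feed 205→25 °C: -5929.7 kJ/min
Outlet flows (mol/min): A 83.539, B 110.92
Sensible, products 25→133 °C: 3272.7 kJ/min
Q = ΔH = -5313.6 kJ/min = -88.56 kW
Heat removed = 318.82 MJ/h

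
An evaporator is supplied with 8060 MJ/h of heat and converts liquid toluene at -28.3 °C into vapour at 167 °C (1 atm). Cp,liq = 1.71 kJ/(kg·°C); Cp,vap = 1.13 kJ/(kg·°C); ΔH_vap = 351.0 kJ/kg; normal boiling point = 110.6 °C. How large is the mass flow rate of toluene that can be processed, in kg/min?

Δh = 1.71×(110.6−-28.3) + 351.0 + 1.13×(167−110.6) = 652.25 kJ/kg
Q = 8060 MJ/h = 2238.9 kJ/s = 134330 kJ/min
ṁ = Q/Δh = 134330 / 652.25 = 205.95 kg/min

ṁ = 206 kg/min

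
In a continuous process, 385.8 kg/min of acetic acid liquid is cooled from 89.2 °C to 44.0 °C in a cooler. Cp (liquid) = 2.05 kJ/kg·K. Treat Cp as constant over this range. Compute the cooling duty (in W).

Q_c = 596000 W

Q = ṁ·Cp·ΔT = 385.8 × 2.05 × (44.0 − 89.2) = -35748 kJ/min
Converting: 35748 / 60 s = 595.8 kW
Cooling duty = 595800 W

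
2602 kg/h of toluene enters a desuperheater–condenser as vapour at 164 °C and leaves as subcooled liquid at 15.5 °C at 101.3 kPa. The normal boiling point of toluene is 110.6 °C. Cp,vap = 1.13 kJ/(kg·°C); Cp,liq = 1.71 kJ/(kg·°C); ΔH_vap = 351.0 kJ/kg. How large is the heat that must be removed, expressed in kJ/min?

vapour 164→110.6 °C: -60.342 kJ/kg
condensation at 110.6 °C: -351 kJ/kg
liquid 110.6→15.5 °C: -162.62 kJ/kg
Δh = -60.342 + -351 + -162.62 = -573.96 kJ/kg
Q = ṁ·Δh = 2602 kg/h × -573.96 kJ/kg = -1.4935e+06 kJ/h
|Q| = 414.85 kW = 24891 kJ/min

Q_c = 24900 kJ/min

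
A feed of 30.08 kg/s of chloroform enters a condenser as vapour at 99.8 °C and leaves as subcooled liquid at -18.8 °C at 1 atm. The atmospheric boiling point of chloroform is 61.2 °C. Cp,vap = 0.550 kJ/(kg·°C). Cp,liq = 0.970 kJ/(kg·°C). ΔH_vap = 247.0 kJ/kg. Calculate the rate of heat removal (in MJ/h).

vapour 99.8→61.2 °C: -21.23 kJ/kg
condensation at 61.2 °C: -247 kJ/kg
liquid 61.2→-18.8 °C: -77.6 kJ/kg
Δh = -21.23 + -247 + -77.6 = -345.83 kJ/kg
Q = ṁ·Δh = 30.08 kg/s × -345.83 kJ/kg = -10403 kJ/s
|Q| = 10403 kW = 37449 MJ/h

Q_c = 37400 MJ/h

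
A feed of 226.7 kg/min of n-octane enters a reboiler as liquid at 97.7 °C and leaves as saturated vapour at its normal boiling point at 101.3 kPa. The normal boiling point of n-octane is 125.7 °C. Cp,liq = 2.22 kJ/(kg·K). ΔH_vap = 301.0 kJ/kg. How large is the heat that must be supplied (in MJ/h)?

liquid 97.7→125.7 °C: 62.16 kJ/kg
vaporisation at 125.7 °C: 301 kJ/kg
Δh = 62.16 + 301 = 363.16 kJ/kg
Q = ṁ·Δh = 226.7 kg/min × 363.16 kJ/kg = 82328 kJ/min
|Q| = 1372.1 kW = 4939.7 MJ/h

Q = 4940 MJ/h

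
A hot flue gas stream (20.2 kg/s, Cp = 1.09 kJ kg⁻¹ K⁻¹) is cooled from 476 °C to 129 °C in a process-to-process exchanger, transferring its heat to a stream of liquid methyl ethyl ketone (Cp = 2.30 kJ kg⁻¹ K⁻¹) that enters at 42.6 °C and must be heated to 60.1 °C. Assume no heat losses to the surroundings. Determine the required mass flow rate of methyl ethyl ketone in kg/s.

ṁ_c = 190 kg/s

Heat released by hot stream: Q = 20.2 × 1.09 × (476 − 129) = 7640.2 kJ/s
Energy balance on cold side (adiabatic exchanger): Q = ṁ_c·Cp_c·(T_c,out − T_c,in)
ṁ_c = 7640.2 / [2.30 × (60.1 − 42.6)] = 189.82 kg/s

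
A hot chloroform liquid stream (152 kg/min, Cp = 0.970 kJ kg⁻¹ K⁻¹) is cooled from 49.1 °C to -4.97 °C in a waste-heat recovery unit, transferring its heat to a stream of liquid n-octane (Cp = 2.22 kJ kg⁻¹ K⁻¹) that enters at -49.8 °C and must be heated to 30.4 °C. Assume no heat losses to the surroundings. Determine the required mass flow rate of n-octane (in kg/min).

Heat released by hot stream: Q = 152 × 0.970 × (49.1 − -4.97) = 7972.1 kJ/min
Energy balance on cold side (adiabatic exchanger): Q = ṁ_c·Cp_c·(T_c,out − T_c,in)
ṁ_c = 7972.1 / [2.22 × (30.4 − -49.8)] = 44.776 kg/min

ṁ_c = 44.8 kg/min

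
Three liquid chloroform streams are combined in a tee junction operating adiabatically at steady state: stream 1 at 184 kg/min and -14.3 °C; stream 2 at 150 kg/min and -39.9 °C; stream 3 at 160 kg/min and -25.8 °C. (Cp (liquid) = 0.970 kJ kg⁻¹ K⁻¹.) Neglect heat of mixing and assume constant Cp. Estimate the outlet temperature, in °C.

Energy balance with Q = 0: Σ ṁᵢCp,ᵢ(T_out − Tᵢ) = 0
T_out = Σ ṁᵢCp,ᵢTᵢ / Σ ṁᵢCp,ᵢ
      = -12362 / 479.18 = -25.798 °C

T_out = -25.8 °C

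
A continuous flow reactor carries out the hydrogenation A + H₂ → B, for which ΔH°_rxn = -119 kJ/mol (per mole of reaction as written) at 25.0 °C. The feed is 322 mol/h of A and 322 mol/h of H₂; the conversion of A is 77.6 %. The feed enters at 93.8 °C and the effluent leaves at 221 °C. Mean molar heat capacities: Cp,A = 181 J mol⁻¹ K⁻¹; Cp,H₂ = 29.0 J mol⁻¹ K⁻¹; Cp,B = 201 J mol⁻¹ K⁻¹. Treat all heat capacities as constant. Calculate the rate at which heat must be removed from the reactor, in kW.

Q_out = 5.99 kW

Extent of reaction ξ = 0.776 × 322 = 249.87 mol/h
Reaction term: ξ·ΔH°_rxn = 249.87 × -119 = -29735 kJ/h
Sensible, feed 93.8→25 °C: -4652.3 kJ/h
Outlet flows (mol/h): A 72.128, H₂ 72.128, B 249.87
Sensible, products 25→221 °C: 12813 kJ/h
Q = ΔH = -21574 kJ/h = -5.9929 kW
Heat removed = 5.9929 kW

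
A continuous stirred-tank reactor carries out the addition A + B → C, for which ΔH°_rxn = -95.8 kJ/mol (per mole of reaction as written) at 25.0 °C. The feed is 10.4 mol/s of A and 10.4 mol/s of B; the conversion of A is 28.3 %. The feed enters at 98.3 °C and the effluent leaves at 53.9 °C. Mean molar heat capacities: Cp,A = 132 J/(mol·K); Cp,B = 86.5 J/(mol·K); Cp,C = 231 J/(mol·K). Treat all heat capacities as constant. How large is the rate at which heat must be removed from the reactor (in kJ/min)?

Q_out = 22900 kJ/min

Extent of reaction ξ = 0.283 × 10.4 = 2.9432 mol/s
Reaction term: ξ·ΔH°_rxn = 2.9432 × -95.8 = -281.96 kJ/s
Sensible, feed 98.3→25 °C: -166.57 kJ/s
Outlet flows (mol/s): A 7.4568, B 7.4568, C 2.9432
Sensible, products 25→53.9 °C: 66.736 kJ/s
Q = ΔH = -381.79 kJ/s = -381.79 kW
Heat removed = 22907 kJ/min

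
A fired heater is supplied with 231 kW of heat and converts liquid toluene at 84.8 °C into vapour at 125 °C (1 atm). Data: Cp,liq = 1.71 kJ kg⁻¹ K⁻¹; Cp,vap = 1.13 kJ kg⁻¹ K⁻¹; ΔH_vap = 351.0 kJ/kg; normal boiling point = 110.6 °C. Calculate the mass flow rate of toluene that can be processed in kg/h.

ṁ = 2020 kg/h

Δh = 1.71×(110.6−84.8) + 351.0 + 1.13×(125−110.6) = 411.39 kJ/kg
Q = 231 kW = 231 kJ/s = 831600 kJ/h
ṁ = Q/Δh = 831600 / 411.39 = 2021.4 kg/h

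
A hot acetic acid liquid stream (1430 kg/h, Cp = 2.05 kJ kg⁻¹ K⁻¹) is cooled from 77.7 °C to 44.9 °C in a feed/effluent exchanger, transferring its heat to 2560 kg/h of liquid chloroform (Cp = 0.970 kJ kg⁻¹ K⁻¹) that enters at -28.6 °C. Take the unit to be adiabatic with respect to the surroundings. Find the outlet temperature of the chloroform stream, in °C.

Heat released by hot stream: Q = 1430 × 2.05 × (77.7 − 44.9) = 96153 kJ/h
Energy balance on cold side (adiabatic exchanger): Q = ṁ_c·Cp_c·(T_c,out − T_c,in)
T_c,out = -28.6 + 96153/(2560 × 0.970) = 10.121 °C

T_c,out = 10.1 °C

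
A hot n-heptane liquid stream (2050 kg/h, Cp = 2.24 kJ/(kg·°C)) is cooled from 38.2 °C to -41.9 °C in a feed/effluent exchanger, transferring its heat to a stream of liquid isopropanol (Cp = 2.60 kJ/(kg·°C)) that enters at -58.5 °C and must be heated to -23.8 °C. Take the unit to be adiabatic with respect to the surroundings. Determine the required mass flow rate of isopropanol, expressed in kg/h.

Heat released by hot stream: Q = 2050 × 2.24 × (38.2 − -41.9) = 367820 kJ/h
Energy balance on cold side (adiabatic exchanger): Q = ṁ_c·Cp_c·(T_c,out − T_c,in)
ṁ_c = 367820 / [2.60 × (-23.8 − -58.5)] = 4076.9 kg/h

ṁ_c = 4080 kg/h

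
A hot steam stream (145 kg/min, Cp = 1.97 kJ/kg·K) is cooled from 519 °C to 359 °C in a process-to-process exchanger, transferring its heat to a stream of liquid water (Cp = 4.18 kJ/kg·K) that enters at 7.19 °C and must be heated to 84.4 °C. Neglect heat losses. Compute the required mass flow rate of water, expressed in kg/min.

Heat released by hot stream: Q = 145 × 1.97 × (519 − 359) = 45704 kJ/min
Energy balance on cold side (adiabatic exchanger): Q = ṁ_c·Cp_c·(T_c,out − T_c,in)
ṁ_c = 45704 / [4.18 × (84.4 − 7.19)] = 141.61 kg/min

ṁ_c = 142 kg/min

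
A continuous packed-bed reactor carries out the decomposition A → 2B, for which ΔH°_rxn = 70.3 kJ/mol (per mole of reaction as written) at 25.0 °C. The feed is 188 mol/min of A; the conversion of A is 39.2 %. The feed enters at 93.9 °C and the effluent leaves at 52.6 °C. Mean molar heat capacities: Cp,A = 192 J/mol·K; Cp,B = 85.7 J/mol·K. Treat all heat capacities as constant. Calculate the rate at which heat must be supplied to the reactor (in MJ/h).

Q_in = 219 MJ/h

Extent of reaction ξ = 0.392 × 188 = 73.696 mol/min
Reaction term: ξ·ΔH°_rxn = 73.696 × 70.3 = 5180.8 kJ/min
Sensible, feed 93.9→25 °C: -2487 kJ/min
Outlet flows (mol/min): A 114.3, B 147.39
Sensible, products 25→52.6 °C: 954.35 kJ/min
Q = ΔH = 3648.2 kJ/min = 60.803 kW
Heat supplied = 218.89 MJ/h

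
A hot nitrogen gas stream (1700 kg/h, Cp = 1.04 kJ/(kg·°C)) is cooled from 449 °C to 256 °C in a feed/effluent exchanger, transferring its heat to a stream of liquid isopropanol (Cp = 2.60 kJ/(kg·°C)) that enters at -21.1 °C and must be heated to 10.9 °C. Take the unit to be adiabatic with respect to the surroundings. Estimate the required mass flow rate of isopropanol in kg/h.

Heat released by hot stream: Q = 1700 × 1.04 × (449 − 256) = 341220 kJ/h
Energy balance on cold side (adiabatic exchanger): Q = ṁ_c·Cp_c·(T_c,out − T_c,in)
ṁ_c = 341220 / [2.60 × (10.9 − -21.1)] = 4101.2 kg/h

ṁ_c = 4100 kg/h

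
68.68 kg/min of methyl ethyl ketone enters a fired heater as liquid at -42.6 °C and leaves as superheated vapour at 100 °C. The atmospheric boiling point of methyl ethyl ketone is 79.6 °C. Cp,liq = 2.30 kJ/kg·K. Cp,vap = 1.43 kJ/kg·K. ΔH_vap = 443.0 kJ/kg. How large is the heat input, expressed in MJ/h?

liquid -42.6→79.6 °C: 281.06 kJ/kg
vaporisation at 79.6 °C: 443 kJ/kg
vapour 79.6→100 °C: 29.172 kJ/kg
Δh = 281.06 + 443 + 29.172 = 753.23 kJ/kg
Q = ṁ·Δh = 68.68 kg/min × 753.23 kJ/kg = 51732 kJ/min
|Q| = 862.2 kW = 3103.9 MJ/h

Q = 3100 MJ/h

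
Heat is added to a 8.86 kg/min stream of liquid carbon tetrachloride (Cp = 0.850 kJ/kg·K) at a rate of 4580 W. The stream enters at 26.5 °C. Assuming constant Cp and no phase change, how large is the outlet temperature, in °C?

Q = 4580 W = 274.8 kJ/min
ΔT = Q/(ṁ·Cp) = 274.8/(8.86×0.850) = 36.489 K
T_out = 26.5 + 36.489 = 62.989 °C

T_out = 63.0 °C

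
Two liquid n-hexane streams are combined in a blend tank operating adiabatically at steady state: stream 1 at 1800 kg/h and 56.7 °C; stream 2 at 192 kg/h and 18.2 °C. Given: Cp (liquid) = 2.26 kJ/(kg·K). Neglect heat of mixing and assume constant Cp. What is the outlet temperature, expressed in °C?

T_out = 53.0 °C

Adiabatic, steady state ⇒ Σ ṁᵢCp,ᵢ(T_out − Tᵢ) = 0
Σ ṁᵢCp,ᵢTᵢ = 1800×2.26×56.7 + 192×2.26×18.2 = 238550
Σ ṁᵢCp,ᵢ = 1800×2.26 + 192×2.26 = 4501.9
T_out = 238550 / 4501.9 = 52.989 °C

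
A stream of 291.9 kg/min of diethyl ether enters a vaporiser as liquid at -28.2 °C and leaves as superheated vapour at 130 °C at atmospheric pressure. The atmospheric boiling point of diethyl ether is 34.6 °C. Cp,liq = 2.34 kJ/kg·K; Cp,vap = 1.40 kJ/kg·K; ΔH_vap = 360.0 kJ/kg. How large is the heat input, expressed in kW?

Q = 3120 kW

liquid -28.2→34.6 °C: 146.95 kJ/kg
vaporisation at 34.6 °C: 360 kJ/kg
vapour 34.6→130 °C: 133.56 kJ/kg
Δh = 146.95 + 360 + 133.56 = 640.51 kJ/kg
Q = ṁ·Δh = 291.9 kg/min × 640.51 kJ/kg = 186970 kJ/min
|Q| = 3116.1 kW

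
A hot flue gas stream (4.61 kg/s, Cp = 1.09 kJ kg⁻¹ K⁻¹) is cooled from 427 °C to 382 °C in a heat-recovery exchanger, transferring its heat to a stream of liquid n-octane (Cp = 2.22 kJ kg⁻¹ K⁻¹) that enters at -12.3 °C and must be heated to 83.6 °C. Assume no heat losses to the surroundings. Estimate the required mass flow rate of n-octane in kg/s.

Heat released by hot stream: Q = 4.61 × 1.09 × (427 − 382) = 226.12 kJ/s
Energy balance on cold side (adiabatic exchanger): Q = ṁ_c·Cp_c·(T_c,out − T_c,in)
ṁ_c = 226.12 / [2.22 × (83.6 − -12.3)] = 1.0621 kg/s

ṁ_c = 1.06 kg/s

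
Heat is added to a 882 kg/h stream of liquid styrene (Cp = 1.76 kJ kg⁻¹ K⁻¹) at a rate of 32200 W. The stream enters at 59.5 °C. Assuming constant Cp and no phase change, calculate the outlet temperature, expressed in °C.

T_out = 134 °C

Q = 32200 W = 115920 kJ/h
ΔT = Q/(ṁ·Cp) = 115920/(882×1.76) = 74.675 K
T_out = 59.5 + 74.675 = 134.18 °C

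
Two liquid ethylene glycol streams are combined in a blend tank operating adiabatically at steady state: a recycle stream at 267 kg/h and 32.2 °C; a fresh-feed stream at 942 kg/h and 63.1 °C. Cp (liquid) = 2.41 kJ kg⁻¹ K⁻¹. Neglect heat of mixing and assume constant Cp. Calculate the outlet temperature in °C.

T_out = 56.3 °C

No heat crosses the boundary, so H_out = H_in.
T_out = Σ ṁᵢCp,ᵢTᵢ / Σ ṁᵢCp,ᵢ
      = 163970 / 2913.7 = 56.276 °C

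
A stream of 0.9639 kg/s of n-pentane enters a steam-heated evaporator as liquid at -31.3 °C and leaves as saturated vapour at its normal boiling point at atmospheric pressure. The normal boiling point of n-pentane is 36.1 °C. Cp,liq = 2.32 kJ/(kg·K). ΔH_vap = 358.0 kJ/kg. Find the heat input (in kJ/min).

Q = 29700 kJ/min

liquid -31.3→36.1 °C: 156.37 kJ/kg
vaporisation at 36.1 °C: 358 kJ/kg
Δh = 156.37 + 358 = 514.37 kJ/kg
Q = ṁ·Δh = 0.9639 kg/s × 514.37 kJ/kg = 495.8 kJ/s
|Q| = 495.8 kW = 29748 kJ/min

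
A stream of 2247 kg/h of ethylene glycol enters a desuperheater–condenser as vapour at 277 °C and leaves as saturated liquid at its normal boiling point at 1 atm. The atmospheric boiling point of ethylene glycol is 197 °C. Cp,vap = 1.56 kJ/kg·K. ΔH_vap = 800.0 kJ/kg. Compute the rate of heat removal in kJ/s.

vapour 277→197 °C: -124.8 kJ/kg
condensation at 197 °C: -800 kJ/kg
Δh = -124.8 + -800 = -924.8 kJ/kg
Q = ṁ·Δh = 2247 kg/h × -924.8 kJ/kg = -2.078e+06 kJ/h
|Q| = 577.23 kW

Q_c = 577 kJ/s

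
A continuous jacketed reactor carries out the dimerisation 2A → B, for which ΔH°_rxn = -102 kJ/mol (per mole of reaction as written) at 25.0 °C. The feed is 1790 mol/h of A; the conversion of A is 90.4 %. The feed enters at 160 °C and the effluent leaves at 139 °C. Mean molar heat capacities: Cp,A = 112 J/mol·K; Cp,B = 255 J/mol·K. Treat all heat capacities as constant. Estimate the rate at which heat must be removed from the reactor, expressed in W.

Q_out = 23300 W

Extent of reaction ξ = 0.904 × 1790 / 2 = 809.08 mol/h
Reaction term: ξ·ΔH°_rxn = 809.08 × -102 = -82526 kJ/h
Sensible, feed 160→25 °C: -27065 kJ/h
Outlet flows (mol/h): A 171.84, B 809.08
Sensible, products 25→139 °C: 25714 kJ/h
Q = ΔH = -83877 kJ/h = -23.299 kW
Heat removed = 23299 W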